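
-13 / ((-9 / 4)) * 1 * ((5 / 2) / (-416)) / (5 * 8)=-1 / 1152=-0.00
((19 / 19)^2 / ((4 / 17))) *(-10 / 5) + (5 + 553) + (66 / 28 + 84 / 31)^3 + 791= 120214675211 / 81746504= 1470.58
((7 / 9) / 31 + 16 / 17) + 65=312878 / 4743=65.97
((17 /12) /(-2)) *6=-17 /4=-4.25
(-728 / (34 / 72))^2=2376675.65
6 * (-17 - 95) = -672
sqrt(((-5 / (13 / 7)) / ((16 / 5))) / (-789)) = 5*sqrt(71799) / 41028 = 0.03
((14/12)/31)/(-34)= -7/6324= -0.00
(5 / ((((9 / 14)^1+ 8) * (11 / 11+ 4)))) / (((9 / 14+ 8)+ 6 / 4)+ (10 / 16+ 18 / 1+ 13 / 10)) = 3920 / 1018699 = 0.00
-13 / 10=-1.30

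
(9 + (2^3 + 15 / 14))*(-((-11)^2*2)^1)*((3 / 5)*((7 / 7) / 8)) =-328.00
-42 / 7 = -6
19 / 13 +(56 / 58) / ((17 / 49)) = 27203 / 6409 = 4.24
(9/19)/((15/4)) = 12/95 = 0.13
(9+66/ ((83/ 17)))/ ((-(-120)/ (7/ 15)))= 0.09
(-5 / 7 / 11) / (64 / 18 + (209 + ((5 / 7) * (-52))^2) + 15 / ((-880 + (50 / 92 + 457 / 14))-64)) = -4199265 / 102961006802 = -0.00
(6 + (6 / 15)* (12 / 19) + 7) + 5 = 1734 / 95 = 18.25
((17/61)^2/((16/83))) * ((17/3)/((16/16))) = 407779/178608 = 2.28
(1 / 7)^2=1 / 49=0.02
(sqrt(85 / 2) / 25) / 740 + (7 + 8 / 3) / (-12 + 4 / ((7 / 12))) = -1.88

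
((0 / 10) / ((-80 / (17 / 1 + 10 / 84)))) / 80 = 0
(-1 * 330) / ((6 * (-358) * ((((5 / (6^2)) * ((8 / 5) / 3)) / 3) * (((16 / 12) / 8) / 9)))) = 120285 / 358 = 335.99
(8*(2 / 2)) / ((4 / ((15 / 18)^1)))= 5 / 3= 1.67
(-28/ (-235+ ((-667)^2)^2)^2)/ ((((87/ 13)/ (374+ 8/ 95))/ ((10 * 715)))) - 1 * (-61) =329175961540407790300232759/ 5396327238367340849864799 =61.00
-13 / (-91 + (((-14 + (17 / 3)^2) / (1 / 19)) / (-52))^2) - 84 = -865693788 / 10339775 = -83.72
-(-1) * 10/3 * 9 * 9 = 270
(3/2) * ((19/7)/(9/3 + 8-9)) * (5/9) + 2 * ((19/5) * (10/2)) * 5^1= 16055/84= 191.13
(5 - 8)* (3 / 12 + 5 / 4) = -9 / 2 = -4.50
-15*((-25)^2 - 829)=3060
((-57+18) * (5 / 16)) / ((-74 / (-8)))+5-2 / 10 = 2577 / 740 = 3.48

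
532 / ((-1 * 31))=-17.16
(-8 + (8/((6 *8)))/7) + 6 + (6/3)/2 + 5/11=-241/462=-0.52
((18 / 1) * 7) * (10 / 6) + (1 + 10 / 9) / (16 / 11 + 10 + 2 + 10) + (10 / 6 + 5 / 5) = 494021 / 2322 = 212.76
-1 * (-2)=2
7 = 7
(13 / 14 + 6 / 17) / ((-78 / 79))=-24095 / 18564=-1.30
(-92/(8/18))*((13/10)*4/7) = -5382/35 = -153.77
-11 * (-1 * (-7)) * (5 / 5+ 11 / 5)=-1232 / 5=-246.40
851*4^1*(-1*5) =-17020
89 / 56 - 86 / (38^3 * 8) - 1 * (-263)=406518911 / 1536416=264.59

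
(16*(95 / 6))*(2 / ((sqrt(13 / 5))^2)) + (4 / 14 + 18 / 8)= 215569 / 1092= 197.41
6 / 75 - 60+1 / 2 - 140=-9971 / 50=-199.42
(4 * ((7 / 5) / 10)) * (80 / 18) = 112 / 45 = 2.49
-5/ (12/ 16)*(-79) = 1580/ 3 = 526.67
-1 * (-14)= 14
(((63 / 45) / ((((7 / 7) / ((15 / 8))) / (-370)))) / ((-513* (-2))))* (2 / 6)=-1295 / 4104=-0.32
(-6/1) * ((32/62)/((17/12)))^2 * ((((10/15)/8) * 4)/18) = -4096/277729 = -0.01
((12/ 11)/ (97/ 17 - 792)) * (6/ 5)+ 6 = 4409886/ 735185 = 6.00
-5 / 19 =-0.26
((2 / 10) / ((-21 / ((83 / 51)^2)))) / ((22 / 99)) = -6889 / 60690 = -0.11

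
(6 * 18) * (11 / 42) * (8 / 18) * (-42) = -528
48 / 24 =2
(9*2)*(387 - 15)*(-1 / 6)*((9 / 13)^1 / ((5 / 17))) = -170748 / 65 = -2626.89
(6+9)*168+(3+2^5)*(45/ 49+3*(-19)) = 3900/ 7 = 557.14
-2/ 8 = -0.25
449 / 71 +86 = 6555 / 71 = 92.32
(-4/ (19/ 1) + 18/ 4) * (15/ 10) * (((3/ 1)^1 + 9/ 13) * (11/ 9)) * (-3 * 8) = -172128/ 247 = -696.87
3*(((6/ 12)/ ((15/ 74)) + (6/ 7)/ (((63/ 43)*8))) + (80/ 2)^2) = 4711467/ 980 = 4807.62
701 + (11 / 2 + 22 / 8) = 2837 / 4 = 709.25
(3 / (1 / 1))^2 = 9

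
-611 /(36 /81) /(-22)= 5499 /88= 62.49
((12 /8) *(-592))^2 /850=394272 /425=927.70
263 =263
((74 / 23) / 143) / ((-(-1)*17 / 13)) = 74 / 4301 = 0.02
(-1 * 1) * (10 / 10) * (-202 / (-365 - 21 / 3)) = -101 / 186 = -0.54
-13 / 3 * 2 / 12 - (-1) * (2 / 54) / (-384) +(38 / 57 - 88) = -912961 / 10368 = -88.06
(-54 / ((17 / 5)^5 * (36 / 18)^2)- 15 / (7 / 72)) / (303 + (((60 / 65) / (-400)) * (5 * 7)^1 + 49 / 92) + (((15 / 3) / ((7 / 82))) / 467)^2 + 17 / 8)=-28003671340302867300 / 55455984323204283523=-0.50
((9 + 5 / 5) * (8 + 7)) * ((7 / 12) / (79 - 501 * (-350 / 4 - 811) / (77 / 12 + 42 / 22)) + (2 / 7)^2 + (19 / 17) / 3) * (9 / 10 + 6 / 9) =21162969547305 / 198275401436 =106.74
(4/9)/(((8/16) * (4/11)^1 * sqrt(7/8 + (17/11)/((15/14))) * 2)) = 22 * sqrt(1009470)/27531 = 0.80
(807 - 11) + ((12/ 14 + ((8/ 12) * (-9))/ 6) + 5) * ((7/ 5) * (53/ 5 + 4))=22382/ 25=895.28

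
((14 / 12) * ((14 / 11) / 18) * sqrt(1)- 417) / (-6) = 247649 / 3564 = 69.49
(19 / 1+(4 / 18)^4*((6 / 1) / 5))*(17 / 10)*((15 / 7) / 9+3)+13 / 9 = 121765141 / 1148175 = 106.05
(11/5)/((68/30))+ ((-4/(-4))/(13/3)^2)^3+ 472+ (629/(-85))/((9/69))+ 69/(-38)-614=-4667318045017/23385889605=-199.58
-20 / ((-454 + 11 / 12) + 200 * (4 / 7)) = 0.06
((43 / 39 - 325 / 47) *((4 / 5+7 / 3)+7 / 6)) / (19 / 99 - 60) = 7559013 / 18088655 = 0.42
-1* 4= -4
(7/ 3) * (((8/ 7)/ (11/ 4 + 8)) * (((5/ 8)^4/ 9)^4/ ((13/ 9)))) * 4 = 152587890625/ 2688378497679753216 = 0.00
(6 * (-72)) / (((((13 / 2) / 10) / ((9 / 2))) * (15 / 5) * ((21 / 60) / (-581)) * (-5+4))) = -21513600 / 13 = -1654892.31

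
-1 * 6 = -6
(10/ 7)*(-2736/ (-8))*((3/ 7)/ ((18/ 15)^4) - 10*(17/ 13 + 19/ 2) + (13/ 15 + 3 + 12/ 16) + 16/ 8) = -378145657/ 7644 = -49469.60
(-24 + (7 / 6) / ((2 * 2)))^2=323761 / 576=562.09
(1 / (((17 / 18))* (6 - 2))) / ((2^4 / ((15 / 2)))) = 135 / 1088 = 0.12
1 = 1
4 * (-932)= -3728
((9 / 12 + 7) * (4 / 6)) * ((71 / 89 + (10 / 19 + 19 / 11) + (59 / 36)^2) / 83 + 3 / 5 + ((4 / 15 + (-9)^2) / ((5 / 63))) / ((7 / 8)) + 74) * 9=1930450806948343 / 33347872800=57888.27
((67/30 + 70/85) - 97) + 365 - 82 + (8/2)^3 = 129059/510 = 253.06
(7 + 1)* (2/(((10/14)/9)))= 1008/5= 201.60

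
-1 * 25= -25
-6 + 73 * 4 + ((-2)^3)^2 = 350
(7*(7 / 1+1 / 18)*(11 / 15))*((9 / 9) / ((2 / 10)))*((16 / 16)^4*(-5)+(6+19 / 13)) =156464 / 351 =445.77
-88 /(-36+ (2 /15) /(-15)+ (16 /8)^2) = 9900 /3601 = 2.75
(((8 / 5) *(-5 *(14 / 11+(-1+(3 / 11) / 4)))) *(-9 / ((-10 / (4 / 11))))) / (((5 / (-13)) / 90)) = 25272 / 121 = 208.86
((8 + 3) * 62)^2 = 465124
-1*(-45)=45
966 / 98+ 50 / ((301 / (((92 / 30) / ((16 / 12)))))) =3082 / 301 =10.24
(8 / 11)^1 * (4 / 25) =32 / 275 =0.12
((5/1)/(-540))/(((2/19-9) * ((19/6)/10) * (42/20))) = 50/31941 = 0.00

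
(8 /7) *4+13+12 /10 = 657 /35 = 18.77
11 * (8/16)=11/2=5.50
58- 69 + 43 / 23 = -210 / 23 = -9.13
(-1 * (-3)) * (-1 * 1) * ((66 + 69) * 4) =-1620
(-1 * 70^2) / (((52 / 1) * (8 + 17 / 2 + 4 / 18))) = -3150 / 559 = -5.64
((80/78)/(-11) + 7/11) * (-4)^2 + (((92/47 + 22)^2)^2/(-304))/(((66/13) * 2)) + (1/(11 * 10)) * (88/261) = -6784382549955403/69207246905940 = -98.03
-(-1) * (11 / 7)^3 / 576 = 1331 / 197568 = 0.01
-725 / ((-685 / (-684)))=-723.94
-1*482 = -482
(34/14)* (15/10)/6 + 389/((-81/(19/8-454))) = 9840953/4536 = 2169.52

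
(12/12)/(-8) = -1/8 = -0.12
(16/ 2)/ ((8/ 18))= 18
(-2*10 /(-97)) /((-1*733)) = -20 /71101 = -0.00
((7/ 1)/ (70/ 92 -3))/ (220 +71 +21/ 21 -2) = -161/ 14935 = -0.01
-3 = -3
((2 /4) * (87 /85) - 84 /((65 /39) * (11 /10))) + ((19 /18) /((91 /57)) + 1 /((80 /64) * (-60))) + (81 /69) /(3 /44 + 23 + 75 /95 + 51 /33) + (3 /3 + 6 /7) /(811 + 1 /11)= -9189601838722947 /205998339697150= -44.61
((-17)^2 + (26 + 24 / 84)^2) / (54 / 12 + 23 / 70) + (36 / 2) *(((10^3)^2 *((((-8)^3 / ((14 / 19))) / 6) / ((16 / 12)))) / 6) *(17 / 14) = -2620174319405 / 8281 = -316407960.32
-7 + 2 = -5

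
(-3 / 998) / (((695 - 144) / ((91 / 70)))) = -39 / 5498980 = -0.00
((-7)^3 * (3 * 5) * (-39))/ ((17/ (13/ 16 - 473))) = -1515948525/ 272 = -5573340.17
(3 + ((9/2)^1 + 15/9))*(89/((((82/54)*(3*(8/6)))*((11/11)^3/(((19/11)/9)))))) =8455/328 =25.78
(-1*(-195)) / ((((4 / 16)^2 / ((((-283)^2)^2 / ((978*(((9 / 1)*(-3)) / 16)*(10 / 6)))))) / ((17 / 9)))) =-181446245189248 / 13203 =-13742804301.24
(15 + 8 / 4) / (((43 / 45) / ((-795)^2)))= 11244165.70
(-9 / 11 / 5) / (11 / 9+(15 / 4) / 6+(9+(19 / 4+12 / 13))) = -8424 / 850465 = -0.01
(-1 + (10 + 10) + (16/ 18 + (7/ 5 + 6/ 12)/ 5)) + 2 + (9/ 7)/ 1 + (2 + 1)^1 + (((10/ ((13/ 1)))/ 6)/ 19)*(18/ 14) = 20667559/ 778050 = 26.56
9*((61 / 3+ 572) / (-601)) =-8.87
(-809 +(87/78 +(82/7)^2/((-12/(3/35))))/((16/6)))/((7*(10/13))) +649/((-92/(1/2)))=-6792897939/44178400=-153.76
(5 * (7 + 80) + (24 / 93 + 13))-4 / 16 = 55553 / 124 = 448.01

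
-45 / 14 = -3.21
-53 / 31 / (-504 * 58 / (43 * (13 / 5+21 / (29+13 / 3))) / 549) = 44903137 / 10068800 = 4.46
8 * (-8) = -64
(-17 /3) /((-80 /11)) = 0.78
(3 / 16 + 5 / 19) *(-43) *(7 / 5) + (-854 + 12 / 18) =-880.46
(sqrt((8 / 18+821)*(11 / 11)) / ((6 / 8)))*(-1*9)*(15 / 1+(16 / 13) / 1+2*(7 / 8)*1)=-935*sqrt(7393) / 13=-6184.13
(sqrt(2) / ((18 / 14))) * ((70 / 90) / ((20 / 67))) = 3283 * sqrt(2) / 1620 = 2.87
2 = 2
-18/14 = -9/7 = -1.29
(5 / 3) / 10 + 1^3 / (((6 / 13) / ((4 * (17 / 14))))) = 449 / 42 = 10.69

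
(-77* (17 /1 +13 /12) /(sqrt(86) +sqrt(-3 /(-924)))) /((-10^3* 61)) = 1286593 /(366000* (sqrt(77) +154* sqrt(86))) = 0.00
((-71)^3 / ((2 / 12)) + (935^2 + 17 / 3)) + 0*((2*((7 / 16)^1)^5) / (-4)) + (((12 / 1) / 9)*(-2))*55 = -1273382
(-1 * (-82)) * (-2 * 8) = -1312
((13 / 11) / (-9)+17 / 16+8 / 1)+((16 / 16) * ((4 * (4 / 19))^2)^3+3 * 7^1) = 2257067374235 / 74520675504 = 30.29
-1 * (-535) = 535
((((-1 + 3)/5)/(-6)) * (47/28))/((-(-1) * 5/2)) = -47/1050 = -0.04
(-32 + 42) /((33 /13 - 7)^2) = 845 /1682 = 0.50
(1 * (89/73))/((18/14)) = 623/657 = 0.95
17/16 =1.06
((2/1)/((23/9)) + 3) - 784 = -17945/23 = -780.22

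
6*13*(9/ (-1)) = -702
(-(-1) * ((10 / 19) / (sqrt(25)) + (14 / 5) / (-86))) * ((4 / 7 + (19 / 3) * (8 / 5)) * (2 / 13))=222552 / 1858675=0.12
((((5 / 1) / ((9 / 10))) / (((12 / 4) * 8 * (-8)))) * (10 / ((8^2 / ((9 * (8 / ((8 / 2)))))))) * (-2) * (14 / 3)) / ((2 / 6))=875 / 384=2.28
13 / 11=1.18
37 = 37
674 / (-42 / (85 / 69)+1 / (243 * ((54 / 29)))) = -751759380 / 38025091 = -19.77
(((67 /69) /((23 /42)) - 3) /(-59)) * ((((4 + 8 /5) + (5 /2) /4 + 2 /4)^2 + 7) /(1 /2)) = 919171 /423200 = 2.17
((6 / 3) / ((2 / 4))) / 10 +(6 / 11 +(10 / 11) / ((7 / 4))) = 564 / 385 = 1.46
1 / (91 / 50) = 50 / 91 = 0.55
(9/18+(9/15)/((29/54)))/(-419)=-469/121510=-0.00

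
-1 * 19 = -19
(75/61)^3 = 421875/226981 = 1.86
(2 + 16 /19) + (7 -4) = 111 /19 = 5.84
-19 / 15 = -1.27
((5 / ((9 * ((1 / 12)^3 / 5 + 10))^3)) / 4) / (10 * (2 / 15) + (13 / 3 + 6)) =663552000 / 4514964573974407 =0.00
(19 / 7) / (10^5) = 19 / 700000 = 0.00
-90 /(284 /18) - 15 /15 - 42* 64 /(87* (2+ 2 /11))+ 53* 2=85.13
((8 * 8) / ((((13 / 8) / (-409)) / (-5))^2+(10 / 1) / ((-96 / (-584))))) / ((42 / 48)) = 411109785600 / 341922367549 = 1.20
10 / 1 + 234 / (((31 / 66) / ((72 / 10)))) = 557534 / 155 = 3596.99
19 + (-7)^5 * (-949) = 15949862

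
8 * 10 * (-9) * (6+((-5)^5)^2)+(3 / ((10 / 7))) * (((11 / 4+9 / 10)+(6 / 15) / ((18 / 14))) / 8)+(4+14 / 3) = -33750020689409 / 4800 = -7031254310.29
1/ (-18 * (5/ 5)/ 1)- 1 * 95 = -1711/ 18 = -95.06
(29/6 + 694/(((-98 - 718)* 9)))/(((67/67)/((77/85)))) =1339877/312120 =4.29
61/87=0.70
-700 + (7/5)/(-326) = -1141007/1630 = -700.00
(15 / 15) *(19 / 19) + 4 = 5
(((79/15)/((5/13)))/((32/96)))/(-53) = -1027/1325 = -0.78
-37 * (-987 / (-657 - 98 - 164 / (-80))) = -19740 / 407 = -48.50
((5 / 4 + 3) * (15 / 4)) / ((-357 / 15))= -75 / 112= -0.67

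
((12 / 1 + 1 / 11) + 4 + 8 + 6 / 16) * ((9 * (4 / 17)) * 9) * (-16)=-1395144 / 187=-7460.66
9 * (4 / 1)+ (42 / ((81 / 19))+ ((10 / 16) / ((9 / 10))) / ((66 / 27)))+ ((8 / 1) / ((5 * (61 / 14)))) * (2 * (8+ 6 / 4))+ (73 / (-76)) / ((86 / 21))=52.88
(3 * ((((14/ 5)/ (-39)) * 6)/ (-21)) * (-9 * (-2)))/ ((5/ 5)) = 72/ 65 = 1.11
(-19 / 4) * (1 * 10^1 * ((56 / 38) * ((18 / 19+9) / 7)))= -1890 / 19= -99.47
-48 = -48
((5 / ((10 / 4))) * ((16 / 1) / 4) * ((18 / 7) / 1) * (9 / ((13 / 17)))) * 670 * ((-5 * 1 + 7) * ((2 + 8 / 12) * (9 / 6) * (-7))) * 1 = -118091520 / 13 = -9083963.08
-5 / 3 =-1.67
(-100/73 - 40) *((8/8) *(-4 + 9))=-15100/73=-206.85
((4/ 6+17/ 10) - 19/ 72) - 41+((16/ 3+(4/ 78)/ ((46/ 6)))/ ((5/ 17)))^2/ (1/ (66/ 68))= 9045429877/ 32184360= 281.05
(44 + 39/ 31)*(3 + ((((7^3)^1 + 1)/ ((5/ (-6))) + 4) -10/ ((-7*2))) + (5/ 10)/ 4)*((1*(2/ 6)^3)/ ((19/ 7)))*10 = -159084767/ 63612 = -2500.86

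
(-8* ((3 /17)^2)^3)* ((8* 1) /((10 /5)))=-23328 /24137569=-0.00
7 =7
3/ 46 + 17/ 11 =1.61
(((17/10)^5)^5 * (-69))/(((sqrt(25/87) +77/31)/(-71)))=5870865697641308850423175644756326235567/4917980000000000000000000000000 - 27167761849064125147502380204126901523 * sqrt(87)/983596000000000000000000000000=936125326.60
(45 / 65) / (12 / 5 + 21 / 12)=180 / 1079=0.17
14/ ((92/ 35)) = 245/ 46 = 5.33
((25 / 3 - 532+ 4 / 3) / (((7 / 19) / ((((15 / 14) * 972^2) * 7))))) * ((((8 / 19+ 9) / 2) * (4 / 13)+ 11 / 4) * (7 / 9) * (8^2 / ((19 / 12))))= -327599846115840 / 247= -1326315166460.89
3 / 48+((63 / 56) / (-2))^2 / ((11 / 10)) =493 / 1408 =0.35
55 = 55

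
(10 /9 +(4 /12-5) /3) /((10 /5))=-2 /9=-0.22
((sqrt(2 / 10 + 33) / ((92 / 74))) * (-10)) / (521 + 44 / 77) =-259 * sqrt(830) / 83973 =-0.09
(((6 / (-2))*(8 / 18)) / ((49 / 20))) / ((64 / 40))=-50 / 147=-0.34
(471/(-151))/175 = -471/26425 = -0.02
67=67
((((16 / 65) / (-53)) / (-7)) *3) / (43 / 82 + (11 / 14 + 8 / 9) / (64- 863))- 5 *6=-6961805007 / 232089650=-30.00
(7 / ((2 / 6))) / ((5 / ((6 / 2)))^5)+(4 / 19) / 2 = 103207 / 59375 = 1.74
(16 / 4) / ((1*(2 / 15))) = 30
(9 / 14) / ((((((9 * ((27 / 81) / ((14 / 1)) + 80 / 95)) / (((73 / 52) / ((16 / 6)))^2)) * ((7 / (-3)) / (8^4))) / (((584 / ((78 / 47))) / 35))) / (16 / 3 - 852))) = 25412432824512 / 74388223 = 341619.03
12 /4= 3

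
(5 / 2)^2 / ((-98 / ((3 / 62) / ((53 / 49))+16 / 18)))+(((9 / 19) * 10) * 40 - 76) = 24981410023 / 220267152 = 113.41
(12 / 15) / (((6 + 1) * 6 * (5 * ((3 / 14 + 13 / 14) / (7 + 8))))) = 0.05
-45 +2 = -43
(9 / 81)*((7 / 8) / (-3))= -0.03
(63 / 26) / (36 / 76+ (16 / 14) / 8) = 8379 / 2132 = 3.93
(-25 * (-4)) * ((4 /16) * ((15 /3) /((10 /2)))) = 25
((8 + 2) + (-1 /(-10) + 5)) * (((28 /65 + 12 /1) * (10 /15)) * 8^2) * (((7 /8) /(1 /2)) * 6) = 27329792 /325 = 84091.67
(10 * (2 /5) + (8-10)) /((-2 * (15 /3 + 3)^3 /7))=-7 /512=-0.01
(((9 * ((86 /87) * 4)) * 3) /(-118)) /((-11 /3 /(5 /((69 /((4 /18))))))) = 1720 /432883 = 0.00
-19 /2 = -9.50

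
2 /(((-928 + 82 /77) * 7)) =-0.00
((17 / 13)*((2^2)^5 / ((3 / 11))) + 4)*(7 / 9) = 1341508 / 351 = 3821.96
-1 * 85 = -85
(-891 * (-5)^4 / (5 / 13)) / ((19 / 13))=-18822375 / 19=-990651.32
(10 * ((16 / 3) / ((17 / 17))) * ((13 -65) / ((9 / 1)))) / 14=-4160 / 189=-22.01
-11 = -11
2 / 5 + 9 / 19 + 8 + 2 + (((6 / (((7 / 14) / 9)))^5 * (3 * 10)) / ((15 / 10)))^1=27917233460233 / 95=293865615370.87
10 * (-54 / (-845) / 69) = 36 / 3887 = 0.01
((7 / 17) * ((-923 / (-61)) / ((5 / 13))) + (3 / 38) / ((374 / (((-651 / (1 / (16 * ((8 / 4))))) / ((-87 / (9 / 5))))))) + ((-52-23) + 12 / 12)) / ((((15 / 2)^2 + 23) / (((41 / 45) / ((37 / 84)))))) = -111040947472 / 73719779353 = -1.51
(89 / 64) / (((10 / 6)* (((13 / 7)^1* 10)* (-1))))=-1869 / 41600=-0.04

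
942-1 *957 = -15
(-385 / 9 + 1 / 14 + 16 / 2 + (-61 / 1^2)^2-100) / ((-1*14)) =-451873 / 1764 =-256.16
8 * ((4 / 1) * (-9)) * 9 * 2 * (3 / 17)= -15552 / 17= -914.82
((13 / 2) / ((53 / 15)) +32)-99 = -65.16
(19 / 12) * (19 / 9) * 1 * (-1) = -361 / 108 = -3.34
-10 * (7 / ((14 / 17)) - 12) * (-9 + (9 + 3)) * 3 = 315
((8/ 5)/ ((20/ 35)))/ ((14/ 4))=4/ 5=0.80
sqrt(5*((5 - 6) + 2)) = sqrt(5) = 2.24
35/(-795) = -7/159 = -0.04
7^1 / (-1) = -7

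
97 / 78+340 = 26617 / 78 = 341.24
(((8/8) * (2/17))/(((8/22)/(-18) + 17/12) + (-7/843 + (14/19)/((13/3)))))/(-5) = -54970344/3640331975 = -0.02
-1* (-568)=568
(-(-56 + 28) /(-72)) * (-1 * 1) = 7 /18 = 0.39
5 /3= 1.67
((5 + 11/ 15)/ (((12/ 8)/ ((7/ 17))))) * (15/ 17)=1204/ 867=1.39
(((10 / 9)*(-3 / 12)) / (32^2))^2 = 25 / 339738624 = 0.00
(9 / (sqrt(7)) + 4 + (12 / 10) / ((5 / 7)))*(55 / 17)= 495*sqrt(7) / 119 + 1562 / 85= 29.38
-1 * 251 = -251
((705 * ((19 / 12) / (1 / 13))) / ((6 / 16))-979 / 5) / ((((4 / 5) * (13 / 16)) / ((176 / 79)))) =406569152 / 3081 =131960.13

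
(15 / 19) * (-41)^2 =25215 / 19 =1327.11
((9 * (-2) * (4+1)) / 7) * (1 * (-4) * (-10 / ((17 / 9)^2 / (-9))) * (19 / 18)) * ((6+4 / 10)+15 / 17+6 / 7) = 2683215720 / 240737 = 11145.84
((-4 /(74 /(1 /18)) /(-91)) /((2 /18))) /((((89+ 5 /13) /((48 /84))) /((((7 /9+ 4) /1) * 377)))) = 32422 /9480177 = 0.00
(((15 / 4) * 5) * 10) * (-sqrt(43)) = -375 * sqrt(43) / 2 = -1229.52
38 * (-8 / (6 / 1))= -152 / 3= -50.67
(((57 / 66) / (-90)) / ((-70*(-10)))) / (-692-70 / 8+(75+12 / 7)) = 19 / 864913500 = 0.00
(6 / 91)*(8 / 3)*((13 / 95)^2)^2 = 35152 / 570154375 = 0.00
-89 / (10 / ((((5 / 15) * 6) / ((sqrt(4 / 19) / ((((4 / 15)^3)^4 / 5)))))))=-746586112 * sqrt(19) / 3243658447265625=-0.00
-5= -5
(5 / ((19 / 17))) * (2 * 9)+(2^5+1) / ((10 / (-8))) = 54.13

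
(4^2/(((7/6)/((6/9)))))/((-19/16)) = -7.70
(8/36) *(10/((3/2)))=40/27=1.48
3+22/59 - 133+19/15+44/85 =-384679/3009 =-127.84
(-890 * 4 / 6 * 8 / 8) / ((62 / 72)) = -21360 / 31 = -689.03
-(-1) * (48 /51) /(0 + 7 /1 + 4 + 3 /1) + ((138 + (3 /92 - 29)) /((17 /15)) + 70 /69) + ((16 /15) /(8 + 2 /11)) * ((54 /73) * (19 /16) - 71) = 47551040497 /539462700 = 88.15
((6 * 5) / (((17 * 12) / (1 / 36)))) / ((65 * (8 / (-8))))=-1 / 15912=-0.00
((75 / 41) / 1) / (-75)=-1 / 41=-0.02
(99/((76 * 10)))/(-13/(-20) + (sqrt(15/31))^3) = 38341017/140017802 - 460350 * sqrt(465)/70008901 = 0.13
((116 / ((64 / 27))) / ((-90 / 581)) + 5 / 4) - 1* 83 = -63627 / 160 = -397.67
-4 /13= -0.31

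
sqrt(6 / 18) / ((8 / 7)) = 7 * sqrt(3) / 24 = 0.51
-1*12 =-12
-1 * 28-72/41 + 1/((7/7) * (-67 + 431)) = -444039/14924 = -29.75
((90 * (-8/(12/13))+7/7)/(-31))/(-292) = -779/9052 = -0.09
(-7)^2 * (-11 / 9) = -539 / 9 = -59.89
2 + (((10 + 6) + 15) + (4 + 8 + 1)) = 46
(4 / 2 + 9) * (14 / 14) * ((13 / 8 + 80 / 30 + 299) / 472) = 80069 / 11328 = 7.07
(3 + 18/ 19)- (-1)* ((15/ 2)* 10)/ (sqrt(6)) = 75/ 19 + 25* sqrt(6)/ 2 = 34.57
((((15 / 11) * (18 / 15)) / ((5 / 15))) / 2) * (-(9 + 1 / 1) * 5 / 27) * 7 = -350 / 11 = -31.82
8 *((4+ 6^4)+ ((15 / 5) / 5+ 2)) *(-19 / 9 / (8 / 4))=-164996 / 15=-10999.73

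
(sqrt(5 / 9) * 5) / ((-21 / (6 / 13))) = -10 * sqrt(5) / 273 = -0.08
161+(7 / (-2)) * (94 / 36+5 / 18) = 1358 / 9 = 150.89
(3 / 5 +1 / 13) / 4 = 11 / 65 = 0.17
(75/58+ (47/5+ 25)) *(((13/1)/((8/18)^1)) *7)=8477469/1160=7308.16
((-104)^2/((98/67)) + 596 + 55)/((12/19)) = 7490465/588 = 12738.89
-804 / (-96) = 67 / 8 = 8.38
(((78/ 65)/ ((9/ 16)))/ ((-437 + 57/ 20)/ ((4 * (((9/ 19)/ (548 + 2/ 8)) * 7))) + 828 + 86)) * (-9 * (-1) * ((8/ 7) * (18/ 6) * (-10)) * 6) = 26542080/ 114456107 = 0.23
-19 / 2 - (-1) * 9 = -1 / 2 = -0.50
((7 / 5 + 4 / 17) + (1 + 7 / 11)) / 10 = 0.33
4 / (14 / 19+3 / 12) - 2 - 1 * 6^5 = -583046 / 75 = -7773.95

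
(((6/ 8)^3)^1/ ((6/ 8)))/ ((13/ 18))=81/ 104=0.78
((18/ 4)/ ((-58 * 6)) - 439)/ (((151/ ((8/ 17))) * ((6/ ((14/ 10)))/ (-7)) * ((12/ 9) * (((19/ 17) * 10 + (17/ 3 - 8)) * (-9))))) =-4990699/ 236991480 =-0.02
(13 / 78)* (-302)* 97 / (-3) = 14647 / 9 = 1627.44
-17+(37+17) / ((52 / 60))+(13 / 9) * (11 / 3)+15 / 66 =392519 / 7722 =50.83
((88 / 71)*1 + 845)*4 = 240332 / 71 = 3384.96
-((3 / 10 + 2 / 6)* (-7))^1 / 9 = 133 / 270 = 0.49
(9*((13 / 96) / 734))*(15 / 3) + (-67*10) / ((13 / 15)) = -236051865 / 305344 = -773.07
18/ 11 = 1.64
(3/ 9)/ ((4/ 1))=1/ 12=0.08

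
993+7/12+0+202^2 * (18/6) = 1480867/12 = 123405.58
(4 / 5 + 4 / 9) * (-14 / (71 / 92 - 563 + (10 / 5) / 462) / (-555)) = -5553856 / 99470288475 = -0.00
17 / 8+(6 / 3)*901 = 14433 / 8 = 1804.12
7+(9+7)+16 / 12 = 73 / 3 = 24.33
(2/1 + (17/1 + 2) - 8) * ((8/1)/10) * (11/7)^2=6292/245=25.68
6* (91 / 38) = 273 / 19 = 14.37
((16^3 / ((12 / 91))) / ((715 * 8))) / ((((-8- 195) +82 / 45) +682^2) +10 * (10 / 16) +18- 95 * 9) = 0.00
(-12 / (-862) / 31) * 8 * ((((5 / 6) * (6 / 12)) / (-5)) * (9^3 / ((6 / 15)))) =-7290 / 13361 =-0.55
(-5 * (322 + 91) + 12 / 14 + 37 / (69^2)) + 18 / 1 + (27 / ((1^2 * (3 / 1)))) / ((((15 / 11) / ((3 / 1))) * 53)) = -18067459787 / 8831655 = -2045.76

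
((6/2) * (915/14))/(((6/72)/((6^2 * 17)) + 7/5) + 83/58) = 69.25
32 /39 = 0.82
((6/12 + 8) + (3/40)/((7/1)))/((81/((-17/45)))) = -40511/1020600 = -0.04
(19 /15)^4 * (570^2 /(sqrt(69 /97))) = 188183524 * sqrt(6693) /15525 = 991654.53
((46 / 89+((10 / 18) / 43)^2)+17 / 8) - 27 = -2597425967 / 106635528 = -24.36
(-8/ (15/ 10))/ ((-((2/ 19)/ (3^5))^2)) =28422252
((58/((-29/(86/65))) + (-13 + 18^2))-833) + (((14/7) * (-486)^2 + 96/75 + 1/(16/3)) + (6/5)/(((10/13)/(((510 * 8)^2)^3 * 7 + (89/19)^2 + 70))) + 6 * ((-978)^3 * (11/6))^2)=94590230636737714622720737623/1877200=50388999913028827308076.25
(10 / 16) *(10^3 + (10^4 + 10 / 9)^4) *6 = 82048956075458213750 / 2187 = 37516669444653961.48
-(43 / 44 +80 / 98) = -3867 / 2156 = -1.79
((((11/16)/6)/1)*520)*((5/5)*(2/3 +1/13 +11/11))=935/9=103.89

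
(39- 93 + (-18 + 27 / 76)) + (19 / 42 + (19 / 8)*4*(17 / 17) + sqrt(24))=-98461 / 1596 + 2*sqrt(6)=-56.79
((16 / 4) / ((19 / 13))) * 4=10.95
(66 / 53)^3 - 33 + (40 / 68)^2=-1321865905 / 43025453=-30.72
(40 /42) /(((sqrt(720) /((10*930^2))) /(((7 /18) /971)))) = 480500*sqrt(5) /8739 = 122.95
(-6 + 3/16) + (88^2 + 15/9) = 371513/48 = 7739.85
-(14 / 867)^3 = -2744 / 651714363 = -0.00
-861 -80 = -941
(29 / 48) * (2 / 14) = 29 / 336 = 0.09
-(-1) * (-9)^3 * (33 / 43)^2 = -793881 / 1849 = -429.36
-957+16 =-941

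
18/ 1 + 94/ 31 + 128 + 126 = 8526/ 31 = 275.03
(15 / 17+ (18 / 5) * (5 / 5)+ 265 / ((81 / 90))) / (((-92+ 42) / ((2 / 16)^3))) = -228679 / 19584000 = -0.01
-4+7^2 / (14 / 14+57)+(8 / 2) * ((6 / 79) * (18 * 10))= 236103 / 4582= 51.53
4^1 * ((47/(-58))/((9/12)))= -376/87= -4.32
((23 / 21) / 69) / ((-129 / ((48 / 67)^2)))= -256 / 4053567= -0.00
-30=-30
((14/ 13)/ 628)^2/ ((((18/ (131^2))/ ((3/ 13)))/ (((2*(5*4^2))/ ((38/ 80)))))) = 672711200/ 3086769621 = 0.22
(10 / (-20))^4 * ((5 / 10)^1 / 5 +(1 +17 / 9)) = 269 / 1440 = 0.19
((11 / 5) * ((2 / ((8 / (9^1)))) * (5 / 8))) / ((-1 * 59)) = -99 / 1888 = -0.05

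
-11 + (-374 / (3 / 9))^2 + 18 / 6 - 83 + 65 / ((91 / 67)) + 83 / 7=8811969 / 7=1258852.71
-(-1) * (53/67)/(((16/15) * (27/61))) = 16165/9648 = 1.68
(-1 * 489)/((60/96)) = -3912/5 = -782.40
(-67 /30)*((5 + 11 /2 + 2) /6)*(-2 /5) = 67 /36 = 1.86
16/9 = 1.78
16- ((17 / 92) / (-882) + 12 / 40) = 6369889 / 405720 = 15.70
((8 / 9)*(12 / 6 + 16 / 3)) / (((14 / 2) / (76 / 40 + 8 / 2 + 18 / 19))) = 114488 / 17955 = 6.38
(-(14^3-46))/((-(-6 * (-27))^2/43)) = 58007/13122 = 4.42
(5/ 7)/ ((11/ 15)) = 75/ 77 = 0.97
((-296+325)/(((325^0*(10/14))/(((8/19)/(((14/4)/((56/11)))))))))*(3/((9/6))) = 51968/1045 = 49.73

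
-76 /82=-38 /41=-0.93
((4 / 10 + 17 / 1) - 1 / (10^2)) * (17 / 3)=29563 / 300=98.54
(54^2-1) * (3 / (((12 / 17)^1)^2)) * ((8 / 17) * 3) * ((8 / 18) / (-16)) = -49555 / 72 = -688.26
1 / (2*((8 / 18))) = 9 / 8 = 1.12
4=4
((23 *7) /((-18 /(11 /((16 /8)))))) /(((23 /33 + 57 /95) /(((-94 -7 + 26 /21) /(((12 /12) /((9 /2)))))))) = 29151925 /1712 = 17027.99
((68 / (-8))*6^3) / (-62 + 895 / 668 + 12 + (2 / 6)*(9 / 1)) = 136272 / 3389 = 40.21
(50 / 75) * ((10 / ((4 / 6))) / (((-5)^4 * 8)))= 1 / 500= 0.00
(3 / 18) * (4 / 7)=2 / 21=0.10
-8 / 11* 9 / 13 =-72 / 143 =-0.50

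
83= 83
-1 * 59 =-59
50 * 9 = 450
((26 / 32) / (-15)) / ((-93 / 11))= 143 / 22320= 0.01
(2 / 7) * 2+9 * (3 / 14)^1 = 5 / 2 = 2.50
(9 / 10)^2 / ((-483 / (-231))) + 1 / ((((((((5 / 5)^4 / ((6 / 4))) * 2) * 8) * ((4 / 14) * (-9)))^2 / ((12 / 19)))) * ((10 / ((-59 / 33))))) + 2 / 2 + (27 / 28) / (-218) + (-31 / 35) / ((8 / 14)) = -282553669259 / 1690095052800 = -0.17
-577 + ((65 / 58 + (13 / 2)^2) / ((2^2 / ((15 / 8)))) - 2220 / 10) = -2890423 / 3712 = -778.67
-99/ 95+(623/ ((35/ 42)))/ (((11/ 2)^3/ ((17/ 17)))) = 436407/ 126445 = 3.45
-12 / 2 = -6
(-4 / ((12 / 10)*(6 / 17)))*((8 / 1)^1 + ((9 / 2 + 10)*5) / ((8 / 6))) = -42415 / 72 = -589.10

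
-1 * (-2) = 2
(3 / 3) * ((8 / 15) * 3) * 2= 3.20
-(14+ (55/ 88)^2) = -14.39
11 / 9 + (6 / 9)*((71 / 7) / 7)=965 / 441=2.19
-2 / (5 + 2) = -2 / 7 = -0.29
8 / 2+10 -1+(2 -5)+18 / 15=56 / 5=11.20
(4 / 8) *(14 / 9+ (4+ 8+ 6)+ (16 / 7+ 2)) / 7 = 751 / 441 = 1.70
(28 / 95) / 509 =28 / 48355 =0.00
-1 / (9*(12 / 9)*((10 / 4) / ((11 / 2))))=-11 / 60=-0.18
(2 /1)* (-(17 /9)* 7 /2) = -119 /9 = -13.22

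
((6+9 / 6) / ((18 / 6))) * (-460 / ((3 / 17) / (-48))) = 312800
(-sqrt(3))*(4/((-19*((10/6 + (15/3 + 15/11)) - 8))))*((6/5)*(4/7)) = 3168*sqrt(3)/665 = 8.25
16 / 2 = 8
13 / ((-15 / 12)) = -52 / 5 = -10.40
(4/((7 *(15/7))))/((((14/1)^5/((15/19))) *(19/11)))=11/48538616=0.00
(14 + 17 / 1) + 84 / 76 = 610 / 19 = 32.11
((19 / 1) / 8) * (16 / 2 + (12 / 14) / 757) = 402781 / 21196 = 19.00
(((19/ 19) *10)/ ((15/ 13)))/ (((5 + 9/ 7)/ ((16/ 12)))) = 182/ 99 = 1.84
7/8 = 0.88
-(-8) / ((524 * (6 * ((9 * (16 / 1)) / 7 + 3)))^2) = 49 / 33638992200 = 0.00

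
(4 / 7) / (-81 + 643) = 2 / 1967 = 0.00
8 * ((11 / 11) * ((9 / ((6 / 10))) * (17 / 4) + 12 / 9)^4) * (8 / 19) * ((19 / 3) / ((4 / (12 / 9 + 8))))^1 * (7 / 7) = 2604366950647 / 2916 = 893129955.64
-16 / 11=-1.45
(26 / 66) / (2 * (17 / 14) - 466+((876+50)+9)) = 91 / 108900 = 0.00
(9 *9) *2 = 162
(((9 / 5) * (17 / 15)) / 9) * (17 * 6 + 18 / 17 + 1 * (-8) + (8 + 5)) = 1837 / 75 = 24.49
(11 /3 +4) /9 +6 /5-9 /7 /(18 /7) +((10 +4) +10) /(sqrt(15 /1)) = 419 /270 +8 * sqrt(15) /5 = 7.75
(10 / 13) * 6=60 / 13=4.62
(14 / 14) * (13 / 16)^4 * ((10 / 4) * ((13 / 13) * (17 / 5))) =485537 / 131072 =3.70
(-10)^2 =100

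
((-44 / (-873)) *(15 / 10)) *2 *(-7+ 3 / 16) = -1199 / 1164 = -1.03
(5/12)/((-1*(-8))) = 0.05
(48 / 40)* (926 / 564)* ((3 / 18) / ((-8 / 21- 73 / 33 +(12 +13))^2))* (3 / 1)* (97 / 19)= 2396495871 / 239243415680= 0.01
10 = 10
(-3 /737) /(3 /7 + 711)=-7 /1223420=-0.00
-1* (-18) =18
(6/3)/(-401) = -2/401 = -0.00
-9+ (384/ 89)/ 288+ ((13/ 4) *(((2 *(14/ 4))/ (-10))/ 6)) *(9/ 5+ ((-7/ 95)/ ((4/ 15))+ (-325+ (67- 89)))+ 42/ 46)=7570873339/ 62228800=121.66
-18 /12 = -3 /2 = -1.50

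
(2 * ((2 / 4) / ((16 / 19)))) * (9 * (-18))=-1539 / 8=-192.38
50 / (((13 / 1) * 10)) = 5 / 13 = 0.38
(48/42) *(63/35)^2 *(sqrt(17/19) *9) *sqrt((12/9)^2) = 7776 *sqrt(323)/3325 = 42.03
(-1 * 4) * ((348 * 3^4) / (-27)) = 4176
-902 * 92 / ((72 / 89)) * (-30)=9231970 / 3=3077323.33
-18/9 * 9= -18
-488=-488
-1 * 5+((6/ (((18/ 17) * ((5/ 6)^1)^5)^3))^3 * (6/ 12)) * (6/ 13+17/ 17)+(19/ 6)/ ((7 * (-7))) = 37489731272584101322898945790181052004127/ 108627773443004116415977478027343750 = 345121.05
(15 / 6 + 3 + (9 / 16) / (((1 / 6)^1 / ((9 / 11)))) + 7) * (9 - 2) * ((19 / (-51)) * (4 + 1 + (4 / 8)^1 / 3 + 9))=-563.82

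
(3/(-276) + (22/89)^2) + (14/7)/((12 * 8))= 0.07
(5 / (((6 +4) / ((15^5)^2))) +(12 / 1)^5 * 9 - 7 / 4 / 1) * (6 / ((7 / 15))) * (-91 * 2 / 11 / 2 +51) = 12196250491987125 / 77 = 158392863532300.32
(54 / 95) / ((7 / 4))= 216 / 665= 0.32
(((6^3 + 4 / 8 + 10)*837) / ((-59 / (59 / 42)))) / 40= -126387 / 1120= -112.85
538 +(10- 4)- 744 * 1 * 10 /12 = -76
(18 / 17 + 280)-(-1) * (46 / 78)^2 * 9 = 816475 / 2873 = 284.19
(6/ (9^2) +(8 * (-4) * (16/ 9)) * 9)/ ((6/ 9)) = -6911/ 9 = -767.89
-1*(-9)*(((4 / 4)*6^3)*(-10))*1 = -19440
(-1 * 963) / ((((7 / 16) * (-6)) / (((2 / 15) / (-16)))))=-107 / 35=-3.06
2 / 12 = 1 / 6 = 0.17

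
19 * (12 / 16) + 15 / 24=119 / 8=14.88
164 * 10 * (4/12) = 1640/3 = 546.67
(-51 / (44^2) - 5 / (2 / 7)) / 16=-33931 / 30976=-1.10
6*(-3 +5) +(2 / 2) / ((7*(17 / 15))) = 1443 / 119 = 12.13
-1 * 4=-4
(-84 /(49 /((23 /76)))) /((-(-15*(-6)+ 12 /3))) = 69 /12502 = 0.01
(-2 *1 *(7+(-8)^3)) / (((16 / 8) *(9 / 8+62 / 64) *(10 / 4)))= 6464 / 67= 96.48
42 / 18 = 7 / 3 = 2.33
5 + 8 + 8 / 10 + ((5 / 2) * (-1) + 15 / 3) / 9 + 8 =1987 / 90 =22.08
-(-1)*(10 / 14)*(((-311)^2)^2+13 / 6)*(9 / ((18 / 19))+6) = 8700105214145 / 84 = 103572681120.77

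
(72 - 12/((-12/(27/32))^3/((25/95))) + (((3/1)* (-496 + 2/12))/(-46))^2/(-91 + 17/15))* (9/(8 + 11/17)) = 781030364157891/12431030484992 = 62.83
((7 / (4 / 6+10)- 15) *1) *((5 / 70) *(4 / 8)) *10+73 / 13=2869 / 5824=0.49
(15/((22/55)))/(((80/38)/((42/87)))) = 1995/232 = 8.60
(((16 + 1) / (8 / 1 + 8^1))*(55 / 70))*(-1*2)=-187 / 112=-1.67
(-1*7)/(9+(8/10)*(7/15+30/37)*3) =-6475/11161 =-0.58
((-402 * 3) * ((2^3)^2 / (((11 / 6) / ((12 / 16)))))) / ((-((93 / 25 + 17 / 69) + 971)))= 599140800 / 18499987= 32.39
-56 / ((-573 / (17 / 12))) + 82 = 82.14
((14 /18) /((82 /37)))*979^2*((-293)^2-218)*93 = 658958185744859 /246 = 2678691811970.97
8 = 8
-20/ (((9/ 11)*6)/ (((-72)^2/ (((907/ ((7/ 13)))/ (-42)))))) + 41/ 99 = 527.03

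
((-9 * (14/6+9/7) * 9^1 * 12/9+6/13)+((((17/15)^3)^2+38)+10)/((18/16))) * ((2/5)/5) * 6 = -12905455774072/77741015625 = -166.01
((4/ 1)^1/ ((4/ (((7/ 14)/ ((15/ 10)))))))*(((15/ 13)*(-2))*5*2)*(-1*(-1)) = -100/ 13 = -7.69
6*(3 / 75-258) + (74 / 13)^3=-74880118 / 54925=-1363.32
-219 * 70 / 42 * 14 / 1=-5110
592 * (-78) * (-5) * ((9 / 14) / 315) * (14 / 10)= 23088 / 35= 659.66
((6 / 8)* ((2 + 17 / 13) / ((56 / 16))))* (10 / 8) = 645 / 728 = 0.89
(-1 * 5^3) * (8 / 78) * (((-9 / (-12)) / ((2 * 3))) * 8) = -500 / 39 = -12.82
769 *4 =3076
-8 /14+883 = 6177 /7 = 882.43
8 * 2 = 16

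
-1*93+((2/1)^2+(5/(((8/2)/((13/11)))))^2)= -86.82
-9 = -9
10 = 10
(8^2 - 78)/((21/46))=-92/3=-30.67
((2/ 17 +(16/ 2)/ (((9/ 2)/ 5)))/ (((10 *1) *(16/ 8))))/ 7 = 689/ 10710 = 0.06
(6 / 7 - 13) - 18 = -211 / 7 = -30.14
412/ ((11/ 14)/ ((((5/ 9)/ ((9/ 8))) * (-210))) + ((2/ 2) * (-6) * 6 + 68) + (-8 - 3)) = 16150400/ 822903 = 19.63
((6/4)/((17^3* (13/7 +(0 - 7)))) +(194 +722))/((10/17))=21601477/13872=1557.20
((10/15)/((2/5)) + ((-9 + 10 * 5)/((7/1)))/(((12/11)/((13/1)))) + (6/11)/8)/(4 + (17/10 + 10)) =55080/12089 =4.56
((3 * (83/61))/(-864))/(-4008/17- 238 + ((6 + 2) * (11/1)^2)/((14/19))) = -9877/1755991872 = -0.00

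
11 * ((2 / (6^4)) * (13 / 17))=143 / 11016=0.01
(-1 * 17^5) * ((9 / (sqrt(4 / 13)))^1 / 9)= -1419857 * sqrt(13) / 2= -2559683.61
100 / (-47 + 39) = -25 / 2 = -12.50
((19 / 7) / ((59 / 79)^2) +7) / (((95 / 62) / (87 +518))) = 2169188296 / 462973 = 4685.35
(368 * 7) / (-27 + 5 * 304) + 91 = 138439 / 1493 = 92.73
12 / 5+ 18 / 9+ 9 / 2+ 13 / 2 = 77 / 5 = 15.40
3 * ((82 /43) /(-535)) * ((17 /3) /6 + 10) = -8077 /69015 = -0.12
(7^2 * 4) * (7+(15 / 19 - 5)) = 10388 / 19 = 546.74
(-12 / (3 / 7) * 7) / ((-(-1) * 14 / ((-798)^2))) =-8915256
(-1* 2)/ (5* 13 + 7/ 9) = -9/ 296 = -0.03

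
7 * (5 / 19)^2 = 175 / 361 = 0.48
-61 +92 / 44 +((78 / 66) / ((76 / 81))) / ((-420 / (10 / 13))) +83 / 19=-638371 / 11704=-54.54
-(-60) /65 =12 /13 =0.92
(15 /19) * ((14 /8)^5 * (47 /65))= 9.37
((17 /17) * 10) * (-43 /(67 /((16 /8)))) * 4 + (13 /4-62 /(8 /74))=-166587 /268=-621.59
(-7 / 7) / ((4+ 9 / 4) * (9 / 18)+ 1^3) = -8 / 33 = -0.24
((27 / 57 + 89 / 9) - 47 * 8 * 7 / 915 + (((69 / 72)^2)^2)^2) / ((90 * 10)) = 0.01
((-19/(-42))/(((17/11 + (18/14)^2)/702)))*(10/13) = 76.37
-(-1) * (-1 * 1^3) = -1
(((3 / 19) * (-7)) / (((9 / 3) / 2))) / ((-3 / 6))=28 / 19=1.47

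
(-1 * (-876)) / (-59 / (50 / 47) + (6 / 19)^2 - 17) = -15811800 / 1306103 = -12.11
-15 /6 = -5 /2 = -2.50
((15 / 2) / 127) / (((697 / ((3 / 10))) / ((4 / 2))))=9 / 177038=0.00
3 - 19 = -16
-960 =-960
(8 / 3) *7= 56 / 3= 18.67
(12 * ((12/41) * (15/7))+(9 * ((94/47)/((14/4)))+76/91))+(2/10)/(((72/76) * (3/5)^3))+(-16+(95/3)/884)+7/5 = -25479557/308255220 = -0.08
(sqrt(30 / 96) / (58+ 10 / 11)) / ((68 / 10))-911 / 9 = -911 / 9+ 55* sqrt(5) / 88128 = -101.22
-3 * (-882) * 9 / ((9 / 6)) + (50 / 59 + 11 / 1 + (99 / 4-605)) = 3612593 / 236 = 15307.60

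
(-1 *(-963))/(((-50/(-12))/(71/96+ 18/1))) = 1732437/400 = 4331.09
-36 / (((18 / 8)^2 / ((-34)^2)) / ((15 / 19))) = -369920 / 57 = -6489.82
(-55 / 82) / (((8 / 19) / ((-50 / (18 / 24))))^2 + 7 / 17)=-210959375 / 129521296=-1.63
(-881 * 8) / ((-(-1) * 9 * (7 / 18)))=-14096 / 7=-2013.71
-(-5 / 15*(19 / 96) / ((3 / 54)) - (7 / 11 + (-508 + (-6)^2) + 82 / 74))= -3054571 / 6512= -469.07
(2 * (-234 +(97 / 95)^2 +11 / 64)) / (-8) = 134456949 / 2310400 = 58.20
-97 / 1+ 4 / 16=-387 / 4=-96.75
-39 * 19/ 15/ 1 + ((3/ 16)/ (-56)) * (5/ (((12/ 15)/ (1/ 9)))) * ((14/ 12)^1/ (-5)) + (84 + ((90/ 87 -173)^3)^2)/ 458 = 354420377390392874397379477/ 6276766026654720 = 56465443491.97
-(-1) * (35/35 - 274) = -273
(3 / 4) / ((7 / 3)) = 9 / 28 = 0.32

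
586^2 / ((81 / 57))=6524524 / 27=241649.04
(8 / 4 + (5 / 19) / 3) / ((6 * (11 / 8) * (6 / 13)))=3094 / 5643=0.55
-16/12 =-1.33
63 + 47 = 110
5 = 5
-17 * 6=-102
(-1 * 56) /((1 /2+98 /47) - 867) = 0.06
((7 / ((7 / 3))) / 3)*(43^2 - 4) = 1845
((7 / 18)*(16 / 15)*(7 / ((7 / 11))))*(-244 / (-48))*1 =23.20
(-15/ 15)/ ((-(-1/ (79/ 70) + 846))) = 79/ 66764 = 0.00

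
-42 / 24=-7 / 4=-1.75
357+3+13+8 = 381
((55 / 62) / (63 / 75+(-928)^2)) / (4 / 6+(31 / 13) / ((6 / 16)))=53625 / 365745201548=0.00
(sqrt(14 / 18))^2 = 7 / 9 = 0.78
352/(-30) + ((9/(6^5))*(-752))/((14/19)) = -48817/3780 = -12.91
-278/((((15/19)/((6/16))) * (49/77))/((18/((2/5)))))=-261459/28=-9337.82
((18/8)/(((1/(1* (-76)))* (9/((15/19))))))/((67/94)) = -1410/67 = -21.04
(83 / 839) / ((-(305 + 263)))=-83 / 476552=-0.00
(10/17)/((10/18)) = 1.06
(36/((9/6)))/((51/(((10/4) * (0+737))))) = 867.06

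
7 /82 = 0.09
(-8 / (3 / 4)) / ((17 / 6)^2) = -384 / 289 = -1.33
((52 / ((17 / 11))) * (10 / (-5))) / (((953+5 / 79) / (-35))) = 112970 / 45713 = 2.47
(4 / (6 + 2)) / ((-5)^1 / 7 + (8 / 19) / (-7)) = -133 / 206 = -0.65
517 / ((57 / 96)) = 16544 / 19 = 870.74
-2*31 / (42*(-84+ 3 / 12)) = 124 / 7035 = 0.02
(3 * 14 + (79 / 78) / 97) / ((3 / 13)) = 317851 / 1746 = 182.05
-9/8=-1.12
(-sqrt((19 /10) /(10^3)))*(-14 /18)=7*sqrt(19) /900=0.03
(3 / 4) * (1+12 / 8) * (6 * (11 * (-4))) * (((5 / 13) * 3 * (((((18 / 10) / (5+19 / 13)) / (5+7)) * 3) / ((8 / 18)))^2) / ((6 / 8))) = -18.70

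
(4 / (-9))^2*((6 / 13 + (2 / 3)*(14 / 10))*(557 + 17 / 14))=1133696 / 7371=153.80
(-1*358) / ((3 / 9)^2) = -3222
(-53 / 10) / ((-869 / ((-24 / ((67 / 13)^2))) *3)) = -35828 / 19504705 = -0.00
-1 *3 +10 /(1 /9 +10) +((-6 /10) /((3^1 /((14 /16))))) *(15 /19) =-29727 /13832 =-2.15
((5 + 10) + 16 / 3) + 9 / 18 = 125 / 6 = 20.83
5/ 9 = 0.56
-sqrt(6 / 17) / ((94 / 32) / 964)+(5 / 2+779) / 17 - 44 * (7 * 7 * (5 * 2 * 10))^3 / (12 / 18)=-264004355998437 / 34 - 15424 * sqrt(102) / 799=-7764834000148.99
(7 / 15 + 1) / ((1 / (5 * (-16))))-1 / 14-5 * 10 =-7031 / 42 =-167.40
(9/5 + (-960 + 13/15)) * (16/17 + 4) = -80416/17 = -4730.35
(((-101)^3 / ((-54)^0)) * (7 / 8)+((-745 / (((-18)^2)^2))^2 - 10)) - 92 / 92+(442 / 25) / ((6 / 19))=-248353652484714167 / 275499014400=-901468.39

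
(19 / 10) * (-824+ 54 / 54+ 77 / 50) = -1560.77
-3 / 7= -0.43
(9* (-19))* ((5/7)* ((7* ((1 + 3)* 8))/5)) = -5472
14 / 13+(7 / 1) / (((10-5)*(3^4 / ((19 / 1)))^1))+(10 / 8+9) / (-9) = 5611 / 21060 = 0.27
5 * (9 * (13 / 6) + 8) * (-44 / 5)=-1210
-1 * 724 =-724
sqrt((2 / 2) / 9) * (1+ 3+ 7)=11 / 3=3.67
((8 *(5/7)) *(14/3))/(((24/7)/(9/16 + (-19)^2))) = 202475/72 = 2812.15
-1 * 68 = -68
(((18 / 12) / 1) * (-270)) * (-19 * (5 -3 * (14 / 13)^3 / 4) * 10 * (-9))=-6182393850 / 2197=-2814016.32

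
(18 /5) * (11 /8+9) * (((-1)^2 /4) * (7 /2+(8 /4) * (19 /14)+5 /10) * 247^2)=2141964981 /560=3824937.47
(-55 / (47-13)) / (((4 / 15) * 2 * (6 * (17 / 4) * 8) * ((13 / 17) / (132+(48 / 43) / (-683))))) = -266520375 / 103848784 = -2.57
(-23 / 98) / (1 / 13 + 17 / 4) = -598 / 11025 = -0.05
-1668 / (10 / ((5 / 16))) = -417 / 8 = -52.12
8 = 8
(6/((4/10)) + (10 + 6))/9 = 31/9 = 3.44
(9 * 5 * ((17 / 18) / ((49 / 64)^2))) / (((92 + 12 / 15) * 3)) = 54400 / 208887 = 0.26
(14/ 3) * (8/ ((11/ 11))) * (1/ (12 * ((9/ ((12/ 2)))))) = 56/ 27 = 2.07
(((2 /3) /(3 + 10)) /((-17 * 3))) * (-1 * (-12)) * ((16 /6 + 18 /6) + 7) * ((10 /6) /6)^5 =-59375 /234896922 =-0.00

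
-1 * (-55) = 55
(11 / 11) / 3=1 / 3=0.33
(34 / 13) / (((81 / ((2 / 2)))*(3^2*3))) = 34 / 28431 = 0.00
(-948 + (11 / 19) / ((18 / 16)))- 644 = -272144 / 171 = -1591.49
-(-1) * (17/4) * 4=17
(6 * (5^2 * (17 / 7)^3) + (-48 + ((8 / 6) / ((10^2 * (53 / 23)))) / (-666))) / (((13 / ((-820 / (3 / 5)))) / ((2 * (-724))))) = 226474505949597296 / 708272019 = 319756392.85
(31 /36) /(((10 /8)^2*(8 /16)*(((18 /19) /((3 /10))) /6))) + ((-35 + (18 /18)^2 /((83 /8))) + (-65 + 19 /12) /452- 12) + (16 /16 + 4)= -6744387341 /168822000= -39.95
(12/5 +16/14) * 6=744/35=21.26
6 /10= 3 /5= 0.60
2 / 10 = 1 / 5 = 0.20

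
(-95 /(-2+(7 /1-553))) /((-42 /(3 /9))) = -95 /69048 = -0.00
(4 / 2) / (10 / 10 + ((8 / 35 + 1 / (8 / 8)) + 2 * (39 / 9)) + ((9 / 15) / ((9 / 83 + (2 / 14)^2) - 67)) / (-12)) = 25383400 / 138288583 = 0.18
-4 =-4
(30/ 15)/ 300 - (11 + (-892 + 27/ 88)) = 5812619/ 6600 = 880.70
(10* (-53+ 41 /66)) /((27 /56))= -967960 /891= -1086.37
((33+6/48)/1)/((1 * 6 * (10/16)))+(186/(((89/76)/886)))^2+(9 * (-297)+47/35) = 32941225581975607/1663410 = 19803431253.86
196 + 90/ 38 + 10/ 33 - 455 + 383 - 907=-489266/ 627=-780.33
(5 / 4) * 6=15 / 2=7.50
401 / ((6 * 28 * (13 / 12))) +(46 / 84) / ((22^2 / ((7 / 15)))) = 8735873 / 3963960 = 2.20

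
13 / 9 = 1.44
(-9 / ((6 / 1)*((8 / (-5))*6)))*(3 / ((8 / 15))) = 225 / 256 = 0.88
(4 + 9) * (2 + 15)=221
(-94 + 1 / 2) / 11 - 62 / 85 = -1569 / 170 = -9.23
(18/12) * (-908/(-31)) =1362/31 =43.94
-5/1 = -5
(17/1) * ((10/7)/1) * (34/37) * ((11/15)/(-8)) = -3179/1554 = -2.05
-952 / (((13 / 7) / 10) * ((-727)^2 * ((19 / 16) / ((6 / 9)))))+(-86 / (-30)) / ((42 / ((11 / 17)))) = 54135617999 / 1398154760730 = 0.04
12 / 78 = 2 / 13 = 0.15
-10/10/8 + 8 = 63/8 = 7.88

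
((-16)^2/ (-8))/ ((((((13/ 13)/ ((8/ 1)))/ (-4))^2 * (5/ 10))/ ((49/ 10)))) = -1605632/ 5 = -321126.40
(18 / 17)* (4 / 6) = 12 / 17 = 0.71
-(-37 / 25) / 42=37 / 1050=0.04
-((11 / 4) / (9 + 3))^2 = -121 / 2304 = -0.05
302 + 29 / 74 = 22377 / 74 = 302.39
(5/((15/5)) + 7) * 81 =702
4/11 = 0.36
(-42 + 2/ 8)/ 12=-167/ 48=-3.48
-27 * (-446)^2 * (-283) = 1519917156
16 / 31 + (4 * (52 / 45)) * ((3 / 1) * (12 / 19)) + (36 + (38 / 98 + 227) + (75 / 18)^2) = 1506663113 / 5194980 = 290.02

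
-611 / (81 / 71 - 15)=43381 / 984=44.09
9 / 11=0.82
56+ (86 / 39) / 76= 83035 / 1482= 56.03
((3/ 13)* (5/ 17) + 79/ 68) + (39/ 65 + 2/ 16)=17279/ 8840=1.95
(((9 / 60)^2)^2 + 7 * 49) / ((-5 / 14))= -384160567 / 400000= -960.40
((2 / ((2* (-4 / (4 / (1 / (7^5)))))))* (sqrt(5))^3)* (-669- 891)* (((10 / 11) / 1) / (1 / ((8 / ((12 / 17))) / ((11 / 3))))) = 44572164000* sqrt(5) / 121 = 823689162.05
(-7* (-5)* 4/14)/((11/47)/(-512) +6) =240640/144373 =1.67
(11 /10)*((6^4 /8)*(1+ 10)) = 9801 /5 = 1960.20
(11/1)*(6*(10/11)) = 60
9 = 9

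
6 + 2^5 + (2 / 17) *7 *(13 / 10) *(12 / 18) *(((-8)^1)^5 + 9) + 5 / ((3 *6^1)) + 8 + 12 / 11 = -23100229 / 990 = -23333.56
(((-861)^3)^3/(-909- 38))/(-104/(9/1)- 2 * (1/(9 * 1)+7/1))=-2340296442901919061765876069/219704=-10652042943696605713896.32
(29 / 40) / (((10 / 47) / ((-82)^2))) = 2291203 / 100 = 22912.03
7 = 7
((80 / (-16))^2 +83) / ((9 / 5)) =60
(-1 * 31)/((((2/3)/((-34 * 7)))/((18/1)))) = 199206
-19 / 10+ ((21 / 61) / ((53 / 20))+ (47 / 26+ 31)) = 6522397 / 210145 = 31.04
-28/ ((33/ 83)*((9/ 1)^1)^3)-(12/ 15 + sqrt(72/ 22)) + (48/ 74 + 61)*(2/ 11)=45895094/ 4450545-6*sqrt(11)/ 11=8.50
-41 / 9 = -4.56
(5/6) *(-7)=-35/6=-5.83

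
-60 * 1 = -60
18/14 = 9/7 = 1.29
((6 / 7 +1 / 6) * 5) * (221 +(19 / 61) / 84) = 243470945 / 215208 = 1131.33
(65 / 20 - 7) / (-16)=0.23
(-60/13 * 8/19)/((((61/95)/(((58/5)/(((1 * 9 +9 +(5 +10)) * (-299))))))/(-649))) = -547520/237107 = -2.31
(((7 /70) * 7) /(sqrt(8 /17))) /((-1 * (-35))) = sqrt(34) /200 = 0.03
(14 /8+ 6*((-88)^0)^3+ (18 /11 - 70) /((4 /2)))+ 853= 36369 /44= 826.57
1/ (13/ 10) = 10/ 13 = 0.77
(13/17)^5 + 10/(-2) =-6727992/1419857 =-4.74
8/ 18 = 4/ 9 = 0.44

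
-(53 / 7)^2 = -2809 / 49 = -57.33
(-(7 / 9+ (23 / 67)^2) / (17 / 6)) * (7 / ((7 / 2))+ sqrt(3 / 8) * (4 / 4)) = -144736 / 228939-18092 * sqrt(6) / 228939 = -0.83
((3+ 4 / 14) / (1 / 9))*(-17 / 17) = -207 / 7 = -29.57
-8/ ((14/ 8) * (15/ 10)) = -64/ 21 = -3.05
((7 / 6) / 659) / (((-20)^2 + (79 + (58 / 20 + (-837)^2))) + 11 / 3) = 35 / 13859848783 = 0.00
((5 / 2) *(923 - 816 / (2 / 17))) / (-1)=15032.50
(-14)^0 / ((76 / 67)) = 67 / 76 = 0.88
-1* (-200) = 200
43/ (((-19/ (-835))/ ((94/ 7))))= 3375070/ 133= 25376.47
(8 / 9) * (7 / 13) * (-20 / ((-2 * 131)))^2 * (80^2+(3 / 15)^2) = 35840224 / 2007837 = 17.85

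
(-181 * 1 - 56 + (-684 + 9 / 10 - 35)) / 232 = -9551 / 2320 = -4.12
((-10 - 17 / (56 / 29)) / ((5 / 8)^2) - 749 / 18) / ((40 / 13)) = -3675191 / 126000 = -29.17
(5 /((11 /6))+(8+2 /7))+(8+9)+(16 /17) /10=183961 /6545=28.11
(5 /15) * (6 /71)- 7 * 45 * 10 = -223648 /71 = -3149.97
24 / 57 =8 / 19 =0.42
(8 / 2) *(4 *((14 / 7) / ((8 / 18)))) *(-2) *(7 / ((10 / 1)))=-100.80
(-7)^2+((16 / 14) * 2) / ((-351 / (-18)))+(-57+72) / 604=8103131 / 164892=49.14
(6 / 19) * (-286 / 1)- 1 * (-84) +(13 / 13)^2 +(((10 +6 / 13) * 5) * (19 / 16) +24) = 39915 / 494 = 80.80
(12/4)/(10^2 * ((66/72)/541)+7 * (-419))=-4869/4759984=-0.00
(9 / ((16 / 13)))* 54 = 3159 / 8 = 394.88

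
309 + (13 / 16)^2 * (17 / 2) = 161081 / 512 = 314.61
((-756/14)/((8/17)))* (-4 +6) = -459/2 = -229.50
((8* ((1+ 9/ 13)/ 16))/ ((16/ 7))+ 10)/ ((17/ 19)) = 40983/ 3536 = 11.59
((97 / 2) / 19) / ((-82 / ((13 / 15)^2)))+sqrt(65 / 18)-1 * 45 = -31565893 / 701100+sqrt(130) / 6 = -43.12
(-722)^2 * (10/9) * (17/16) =11077285/18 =615404.72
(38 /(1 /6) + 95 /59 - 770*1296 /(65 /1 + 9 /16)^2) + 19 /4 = 571744189 /259694636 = 2.20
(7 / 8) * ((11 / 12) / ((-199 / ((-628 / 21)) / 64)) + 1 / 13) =1449401 / 186264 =7.78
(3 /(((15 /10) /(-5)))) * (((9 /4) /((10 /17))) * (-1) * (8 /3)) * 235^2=5632950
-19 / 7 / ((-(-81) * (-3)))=19 / 1701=0.01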